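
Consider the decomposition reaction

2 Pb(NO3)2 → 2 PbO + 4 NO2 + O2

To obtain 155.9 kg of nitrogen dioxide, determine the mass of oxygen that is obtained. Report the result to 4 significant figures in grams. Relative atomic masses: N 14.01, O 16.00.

M(NO2) = 14.01 + 2(16.00) = 46.01 g/mol.
M(O2) = 2(16.00) = 32.00 g/mol.
Convert: 155.9 kg = 155900 g.
n(NO2) = 155900 g / 46.01 g/mol = 3388.4 mol.
From the equation the NO2:O2 mole ratio is 4:1, so n(O2) = 3388.4 × 1/4 = 847.10 mol.
Mass of O2 = 847.10 mol × 32.00 g/mol = 27107 g.

27110 g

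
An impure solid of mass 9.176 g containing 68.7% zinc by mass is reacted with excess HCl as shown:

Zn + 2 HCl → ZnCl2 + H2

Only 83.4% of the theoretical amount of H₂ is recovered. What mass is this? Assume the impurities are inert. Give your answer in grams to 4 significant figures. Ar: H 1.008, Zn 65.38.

0.1621 g

Pure Zn available = 9.176 g × 0.687 = 6.3039 g.
M(Zn) = 65.38 g/mol.
M(H2) = 2(1.008) = 2.016 g/mol.
n(Zn) = 6.3039 g / 65.38 g/mol = 0.096420 mol.
From the equation the Zn:H2 mole ratio is 1:1, so n(H2) = 0.096420 × 1/1 = 0.096420 mol.
Mass of H2 = 0.096420 mol × 2.016 g/mol = 0.19438 g.
Actual mass collected = 0.19438 g × 0.834 = 0.16211 g.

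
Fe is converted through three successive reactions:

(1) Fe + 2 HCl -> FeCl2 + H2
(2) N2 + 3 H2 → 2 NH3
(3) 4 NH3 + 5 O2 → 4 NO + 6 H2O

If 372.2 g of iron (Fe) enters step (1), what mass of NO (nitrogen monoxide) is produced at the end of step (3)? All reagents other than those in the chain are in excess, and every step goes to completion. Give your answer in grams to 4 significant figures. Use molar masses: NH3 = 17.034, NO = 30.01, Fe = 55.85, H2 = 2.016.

133.3 g

n(Fe) = 372.2 / 55.85 = 6.6643 mol.
Reaction (1): Fe→H2 ratio 1:1 ⇒ n(H2) = 6.6643 mol.
Reaction (2): H2→NH3 ratio 3:2 ⇒ n(NH3) = 4.4429 mol.
Reaction (3): NH3→NO ratio 4:4 ⇒ n(NO) = 4.4429 mol.
Mass of NO = 4.4429 × 30.01 = 133.33 g.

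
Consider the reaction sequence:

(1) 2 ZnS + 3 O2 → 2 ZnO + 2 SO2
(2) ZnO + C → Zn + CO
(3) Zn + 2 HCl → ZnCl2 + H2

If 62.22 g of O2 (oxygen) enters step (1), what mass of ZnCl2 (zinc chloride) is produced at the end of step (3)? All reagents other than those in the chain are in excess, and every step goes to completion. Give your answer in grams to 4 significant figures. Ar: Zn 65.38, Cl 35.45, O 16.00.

176.7 g

M(O2) = 2(16.00) = 32.00 g/mol.
M(ZnCl2) = 65.38 + 2(35.45) = 136.28 g/mol.
n(O2) = 62.22 / 32.00 = 1.9444 mol.
Reaction (1): O2→ZnO ratio 3:2 ⇒ n(ZnO) = 1.2962 mol.
Reaction (2): ZnO→Zn ratio 1:1 ⇒ n(Zn) = 1.2962 mol.
Reaction (3): Zn→ZnCl2 ratio 1:1 ⇒ n(ZnCl2) = 1.2962 mol.
Mass of ZnCl2 = 1.2962 × 136.28 = 176.65 g.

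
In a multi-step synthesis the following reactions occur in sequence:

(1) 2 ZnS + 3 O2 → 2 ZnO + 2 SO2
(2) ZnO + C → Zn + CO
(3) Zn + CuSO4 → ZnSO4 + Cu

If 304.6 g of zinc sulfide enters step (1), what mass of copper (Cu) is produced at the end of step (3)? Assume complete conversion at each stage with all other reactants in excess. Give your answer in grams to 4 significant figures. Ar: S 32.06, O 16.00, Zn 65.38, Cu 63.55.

M(ZnS) = 65.38 + 32.06 = 97.44 g/mol.
M(Cu) = 63.55 g/mol.
n(ZnS) = 304.6 / 97.44 = 3.1260 mol.
Reaction (1): ZnS→ZnO ratio 2:2 ⇒ n(ZnO) = 3.1260 mol.
Reaction (2): ZnO→Zn ratio 1:1 ⇒ n(Zn) = 3.1260 mol.
Reaction (3): Zn→Cu ratio 1:1 ⇒ n(Cu) = 3.1260 mol.
Mass of Cu = 3.1260 × 63.55 = 198.66 g.

198.7 g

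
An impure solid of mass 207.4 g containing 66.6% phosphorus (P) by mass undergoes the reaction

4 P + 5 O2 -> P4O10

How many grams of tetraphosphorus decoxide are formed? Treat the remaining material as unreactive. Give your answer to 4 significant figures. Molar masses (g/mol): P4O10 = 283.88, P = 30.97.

Mass of pure P = 207.4 g × 0.666 = 138.13 g.
n(P) = 138.13 g / 30.97 g/mol = 4.4601 mol.
From the equation the P:P4O10 mole ratio is 4:1, so n(P4O10) = 4.4601 × 1/4 = 1.1150 mol.
Mass of P4O10 = 1.1150 mol × 283.88 g/mol = 316.53 g.

316.5 g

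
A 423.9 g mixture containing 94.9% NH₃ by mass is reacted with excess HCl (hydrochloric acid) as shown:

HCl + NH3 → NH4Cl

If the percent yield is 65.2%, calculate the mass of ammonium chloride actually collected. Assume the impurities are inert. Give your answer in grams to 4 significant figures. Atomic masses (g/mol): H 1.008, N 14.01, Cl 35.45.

Pure NH3 available = 423.9 g × 0.949 = 402.28 g.
M(NH3) = 14.01 + 3(1.008) = 17.034 g/mol.
M(NH4Cl) = 14.01 + 4(1.008) + 35.45 = 53.492 g/mol.
n(NH3) = 402.28 g / 17.034 g/mol = 23.616 mol.
From the equation the NH3:NH4Cl mole ratio is 1:1, so n(NH4Cl) = 23.616 × 1/1 = 23.616 mol.
Mass of NH4Cl = 23.616 mol × 53.492 g/mol = 1263.3 g.
Actual mass collected = 1263.3 g × 0.652 = 823.66 g.

823.7 g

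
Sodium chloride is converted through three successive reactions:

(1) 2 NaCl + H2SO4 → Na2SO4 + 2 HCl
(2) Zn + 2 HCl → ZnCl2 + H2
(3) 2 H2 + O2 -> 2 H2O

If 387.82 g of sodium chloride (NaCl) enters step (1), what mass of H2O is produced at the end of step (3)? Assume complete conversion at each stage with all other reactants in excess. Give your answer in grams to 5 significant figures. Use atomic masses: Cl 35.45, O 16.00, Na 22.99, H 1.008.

59.779 g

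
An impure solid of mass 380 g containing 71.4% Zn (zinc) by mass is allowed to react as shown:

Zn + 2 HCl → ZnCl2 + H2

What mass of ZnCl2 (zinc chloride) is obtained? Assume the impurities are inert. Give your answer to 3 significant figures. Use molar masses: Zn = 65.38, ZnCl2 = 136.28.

566 g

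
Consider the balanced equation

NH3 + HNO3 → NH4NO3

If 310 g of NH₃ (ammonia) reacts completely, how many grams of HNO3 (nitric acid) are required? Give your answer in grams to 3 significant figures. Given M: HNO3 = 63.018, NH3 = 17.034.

n(NH3) = 310.0 g / 17.034 g/mol = 18.20 mol.
From the equation the NH3:HNO3 mole ratio is 1:1, so n(HNO3) = 18.20 × 1/1 = 18.20 mol.
Mass of HNO3 = 18.20 mol × 63.018 g/mol = 1147 g.

1150 g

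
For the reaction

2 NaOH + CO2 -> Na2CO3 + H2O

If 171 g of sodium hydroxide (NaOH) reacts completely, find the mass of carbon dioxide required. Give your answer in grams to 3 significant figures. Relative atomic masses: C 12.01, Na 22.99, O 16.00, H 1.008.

M(NaOH) = 22.99 + 16.00 + 1.008 = 39.998 g/mol.
M(CO2) = 12.01 + 2(16.00) = 44.01 g/mol.
n(NaOH) = 171.0 g / 39.998 g/mol = 4.275 mol.
From the equation the NaOH:CO2 mole ratio is 2:1, so n(CO2) = 4.275 × 1/2 = 2.138 mol.
Mass of CO2 = 2.138 mol × 44.01 g/mol = 94.08 g.

94.1 g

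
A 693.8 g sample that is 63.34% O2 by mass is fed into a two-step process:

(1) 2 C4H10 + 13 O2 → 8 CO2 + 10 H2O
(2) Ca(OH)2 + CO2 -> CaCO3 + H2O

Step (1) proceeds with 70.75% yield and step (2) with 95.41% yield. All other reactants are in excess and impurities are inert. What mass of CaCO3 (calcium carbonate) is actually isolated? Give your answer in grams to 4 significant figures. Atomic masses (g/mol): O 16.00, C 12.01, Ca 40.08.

Pure O2 = 693.8 × 0.6334 = 439.45 g.
M(O2) = 2(16.00) = 32.00 g/mol.
M(CaCO3) = 40.08 + 12.01 + 3(16.00) = 100.09 g/mol.
n(O2) = 439.45 / 32.00 = 13.733 mol.
Step 1 (O2:CO2 = 13:8): theoretical n(CO2) = 8.4510 mol; at 70.75% yield, n(CO2) = 5.9791 mol.
Step 2 (CO2:CaCO3 = 1:1): theoretical n(CaCO3) = 5.9791 mol, so theoretical mass = 5.9791 × 100.09 = 598.45 g.
At 95.41% yield, actual mass of CaCO3 = 598.45 × 0.9541 = 570.98 g.

571.0 g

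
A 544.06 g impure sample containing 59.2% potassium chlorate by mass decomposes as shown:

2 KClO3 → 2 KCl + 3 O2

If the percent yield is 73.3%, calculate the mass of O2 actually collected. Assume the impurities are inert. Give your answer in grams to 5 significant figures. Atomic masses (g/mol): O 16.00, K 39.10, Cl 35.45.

92.470 g

Pure KClO3 available = 544.06 g × 0.592 = 322.084 g.
M(KClO3) = 39.10 + 35.45 + 3(16.00) = 122.55 g/mol.
M(O2) = 2(16.00) = 32.00 g/mol.
n(KClO3) = 322.084 g / 122.55 g/mol = 2.62818 mol.
From the equation the KClO3:O2 mole ratio is 2:3, so n(O2) = 2.62818 × 3/2 = 3.94227 mol.
Mass of O2 = 3.94227 mol × 32.00 g/mol = 126.153 g.
Actual mass collected = 126.153 g × 0.733 = 92.4699 g.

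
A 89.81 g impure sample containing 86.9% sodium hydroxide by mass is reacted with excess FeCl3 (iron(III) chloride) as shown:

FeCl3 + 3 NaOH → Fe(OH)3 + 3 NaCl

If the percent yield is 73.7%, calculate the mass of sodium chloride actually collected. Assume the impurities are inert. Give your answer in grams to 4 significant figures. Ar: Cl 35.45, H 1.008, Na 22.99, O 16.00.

84.04 g

Pure NaOH available = 89.81 g × 0.869 = 78.045 g.
M(NaOH) = 22.99 + 16.00 + 1.008 = 39.998 g/mol.
M(NaCl) = 22.99 + 35.45 = 58.44 g/mol.
n(NaOH) = 78.045 g / 39.998 g/mol = 1.9512 mol.
From the equation the NaOH:NaCl mole ratio is 3:3, so n(NaCl) = 1.9512 × 3/3 = 1.9512 mol.
Mass of NaCl = 1.9512 mol × 58.44 g/mol = 114.03 g.
Actual mass collected = 114.03 g × 0.737 = 84.040 g.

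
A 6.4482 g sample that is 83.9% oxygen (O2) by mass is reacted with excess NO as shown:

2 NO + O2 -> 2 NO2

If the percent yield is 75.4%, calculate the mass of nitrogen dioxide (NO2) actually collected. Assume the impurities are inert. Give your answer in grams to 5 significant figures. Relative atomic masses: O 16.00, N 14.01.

11.730 g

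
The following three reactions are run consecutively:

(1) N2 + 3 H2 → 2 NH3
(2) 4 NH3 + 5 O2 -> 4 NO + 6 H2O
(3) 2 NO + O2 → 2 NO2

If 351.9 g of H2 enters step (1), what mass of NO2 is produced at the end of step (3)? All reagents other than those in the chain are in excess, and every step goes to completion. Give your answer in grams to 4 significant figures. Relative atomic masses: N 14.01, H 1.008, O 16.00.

M(H2) = 2(1.008) = 2.016 g/mol.
M(NO2) = 14.01 + 2(16.00) = 46.01 g/mol.
n(H2) = 351.9 / 2.016 = 174.55 mol.
Reaction (1): H2→NH3 ratio 3:2 ⇒ n(NH3) = 116.37 mol.
Reaction (2): NH3→NO ratio 4:4 ⇒ n(NO) = 116.37 mol.
Reaction (3): NO→NO2 ratio 2:2 ⇒ n(NO2) = 116.37 mol.
Mass of NO2 = 116.37 × 46.01 = 5354.1 g.

5354 g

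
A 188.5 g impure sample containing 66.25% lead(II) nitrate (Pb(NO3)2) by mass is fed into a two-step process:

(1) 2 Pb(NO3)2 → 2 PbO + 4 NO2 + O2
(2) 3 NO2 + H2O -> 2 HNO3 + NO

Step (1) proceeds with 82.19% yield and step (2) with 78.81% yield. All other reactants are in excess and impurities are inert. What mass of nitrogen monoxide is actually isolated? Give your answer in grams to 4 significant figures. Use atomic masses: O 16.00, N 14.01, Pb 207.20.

4.886 g

Pure Pb(NO3)2 = 188.5 × 0.6625 = 124.88 g.
M(Pb(NO3)2) = 207.20 + 2(14.01) + 6(16.00) = 331.22 g/mol.
M(NO) = 14.01 + 16.00 = 30.01 g/mol.
n(Pb(NO3)2) = 124.88 / 331.22 = 0.37703 mol.
Step 1 (Pb(NO3)2:NO2 = 2:4): theoretical n(NO2) = 0.75407 mol; at 82.19% yield, n(NO2) = 0.61977 mol.
Step 2 (NO2:NO = 3:1): theoretical n(NO) = 0.20659 mol, so theoretical mass = 0.20659 × 30.01 = 6.1998 g.
At 78.81% yield, actual mass of NO = 6.1998 × 0.7881 = 4.8860 g.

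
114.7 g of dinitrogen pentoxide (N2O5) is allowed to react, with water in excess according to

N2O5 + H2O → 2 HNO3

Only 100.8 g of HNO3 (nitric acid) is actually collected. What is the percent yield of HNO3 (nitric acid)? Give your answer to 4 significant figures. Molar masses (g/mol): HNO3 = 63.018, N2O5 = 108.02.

75.32 %

n(N2O5) = 114.70 g / 108.02 g/mol = 1.0618 mol.
From the equation the N2O5:HNO3 mole ratio is 1:2, so n(HNO3) = 1.0618 × 2/1 = 2.1237 mol.
Mass of HNO3 = 2.1237 mol × 63.018 g/mol = 133.83 g.
This is the theoretical yield. Percent yield = 100.8 g / 133.83 g × 100% = 75.319%.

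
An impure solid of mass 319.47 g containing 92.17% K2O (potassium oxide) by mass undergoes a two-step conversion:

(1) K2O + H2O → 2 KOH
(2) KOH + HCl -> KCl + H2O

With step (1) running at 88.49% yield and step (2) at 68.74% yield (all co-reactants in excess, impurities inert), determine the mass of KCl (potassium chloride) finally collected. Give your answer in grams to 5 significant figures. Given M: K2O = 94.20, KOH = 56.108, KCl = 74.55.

Pure K2O = 319.47 × 0.9217 = 294.455 g.
n(K2O) = 294.455 / 94.20 = 3.12585 mol.
Step 1 (K2O:KOH = 1:2): theoretical n(KOH) = 6.25171 mol; at 88.49% yield, n(KOH) = 5.53214 mol.
Step 2 (KOH:KCl = 1:1): theoretical n(KCl) = 5.53214 mol, so theoretical mass = 5.53214 × 74.55 = 412.421 g.
At 68.74% yield, actual mass of KCl = 412.421 × 0.6874 = 283.498 g.

283.50 g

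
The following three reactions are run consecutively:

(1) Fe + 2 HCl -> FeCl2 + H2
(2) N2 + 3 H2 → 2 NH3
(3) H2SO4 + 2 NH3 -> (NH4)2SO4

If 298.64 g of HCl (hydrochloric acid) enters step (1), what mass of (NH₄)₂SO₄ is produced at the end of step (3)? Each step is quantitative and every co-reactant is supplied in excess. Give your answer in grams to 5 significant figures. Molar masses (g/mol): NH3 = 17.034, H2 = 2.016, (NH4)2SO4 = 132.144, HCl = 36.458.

n(HCl) = 298.64 / 36.458 = 8.19134 mol.
Reaction (1): HCl→H2 ratio 2:1 ⇒ n(H2) = 4.09567 mol.
Reaction (2): H2→NH3 ratio 3:2 ⇒ n(NH3) = 2.73045 mol.
Reaction (3): NH3→(NH4)2SO4 ratio 2:1 ⇒ n((NH4)2SO4) = 1.36522 mol.
Mass of (NH4)2SO4 = 1.36522 × 132.144 = 180.406 g.

180.41 g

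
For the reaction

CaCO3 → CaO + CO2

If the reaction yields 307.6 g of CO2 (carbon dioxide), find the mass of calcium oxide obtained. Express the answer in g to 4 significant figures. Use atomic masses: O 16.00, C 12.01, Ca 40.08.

M(CO2) = 12.01 + 2(16.00) = 44.01 g/mol.
M(CaO) = 40.08 + 16.00 = 56.08 g/mol.
n(CO2) = 307.60 g / 44.01 g/mol = 6.9893 mol.
From the equation the CO2:CaO mole ratio is 1:1, so n(CaO) = 6.9893 × 1/1 = 6.9893 mol.
Mass of CaO = 6.9893 mol × 56.08 g/mol = 391.96 g.

392.0 g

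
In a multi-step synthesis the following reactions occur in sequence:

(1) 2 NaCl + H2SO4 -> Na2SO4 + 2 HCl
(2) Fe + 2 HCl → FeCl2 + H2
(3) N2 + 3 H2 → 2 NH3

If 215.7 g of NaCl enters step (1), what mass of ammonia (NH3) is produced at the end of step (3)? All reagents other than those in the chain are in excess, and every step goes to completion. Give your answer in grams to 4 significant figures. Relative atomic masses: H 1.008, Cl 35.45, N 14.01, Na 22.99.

M(NaCl) = 22.99 + 35.45 = 58.44 g/mol.
M(NH3) = 14.01 + 3(1.008) = 17.034 g/mol.
n(NaCl) = 215.7 / 58.44 = 3.6910 mol.
Reaction (1): NaCl→HCl ratio 2:2 ⇒ n(HCl) = 3.6910 mol.
Reaction (2): HCl→H2 ratio 2:1 ⇒ n(H2) = 1.8455 mol.
Reaction (3): H2→NH3 ratio 3:2 ⇒ n(NH3) = 1.2303 mol.
Mass of NH3 = 1.2303 × 17.034 = 20.957 g.

20.96 g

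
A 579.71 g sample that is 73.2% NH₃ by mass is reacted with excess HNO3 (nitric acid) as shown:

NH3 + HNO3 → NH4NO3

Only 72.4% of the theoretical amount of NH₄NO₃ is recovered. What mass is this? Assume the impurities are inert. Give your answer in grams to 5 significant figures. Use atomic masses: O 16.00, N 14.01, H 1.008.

Pure NH3 available = 579.71 g × 0.732 = 424.348 g.
M(NH3) = 14.01 + 3(1.008) = 17.034 g/mol.
M(NH4NO3) = 2(14.01) + 4(1.008) + 3(16.00) = 80.052 g/mol.
n(NH3) = 424.348 g / 17.034 g/mol = 24.9118 mol.
From the equation the NH3:NH4NO3 mole ratio is 1:1, so n(NH4NO3) = 24.9118 × 1/1 = 24.9118 mol.
Mass of NH4NO3 = 24.9118 mol × 80.052 g/mol = 1994.24 g.
Actual mass collected = 1994.24 g × 0.724 = 1443.83 g.

1443.8 g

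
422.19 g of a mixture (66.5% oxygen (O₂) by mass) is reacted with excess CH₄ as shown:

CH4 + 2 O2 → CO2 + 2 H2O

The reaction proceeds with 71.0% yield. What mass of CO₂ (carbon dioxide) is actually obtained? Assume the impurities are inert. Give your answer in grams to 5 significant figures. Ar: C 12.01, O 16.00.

Pure O2 available = 422.19 g × 0.665 = 280.756 g.
M(O2) = 2(16.00) = 32.00 g/mol.
M(CO2) = 12.01 + 2(16.00) = 44.01 g/mol.
n(O2) = 280.756 g / 32.00 g/mol = 8.77364 mol.
From the equation the O2:CO2 mole ratio is 2:1, so n(CO2) = 8.77364 × 1/2 = 4.38682 mol.
Mass of CO2 = 4.38682 mol × 44.01 g/mol = 193.064 g.
Actual mass collected = 193.064 g × 0.710 = 137.075 g.

137.08 g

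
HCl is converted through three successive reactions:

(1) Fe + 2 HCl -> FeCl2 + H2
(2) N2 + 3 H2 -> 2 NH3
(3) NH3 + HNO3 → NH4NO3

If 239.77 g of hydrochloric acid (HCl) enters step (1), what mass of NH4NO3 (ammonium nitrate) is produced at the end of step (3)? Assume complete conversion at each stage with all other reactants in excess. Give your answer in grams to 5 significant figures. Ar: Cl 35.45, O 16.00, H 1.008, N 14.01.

175.49 g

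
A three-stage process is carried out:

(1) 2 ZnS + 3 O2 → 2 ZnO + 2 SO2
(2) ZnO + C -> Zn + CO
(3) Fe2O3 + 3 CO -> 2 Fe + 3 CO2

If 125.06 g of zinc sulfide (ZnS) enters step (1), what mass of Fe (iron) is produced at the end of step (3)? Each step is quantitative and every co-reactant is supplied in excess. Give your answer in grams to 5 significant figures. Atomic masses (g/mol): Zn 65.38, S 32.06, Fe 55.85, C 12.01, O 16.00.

M(ZnS) = 65.38 + 32.06 = 97.44 g/mol.
M(Fe) = 55.85 g/mol.
n(ZnS) = 125.06 / 97.44 = 1.28346 mol.
Reaction (1): ZnS→ZnO ratio 2:2 ⇒ n(ZnO) = 1.28346 mol.
Reaction (2): ZnO→CO ratio 1:1 ⇒ n(CO) = 1.28346 mol.
Reaction (3): CO→Fe ratio 3:2 ⇒ n(Fe) = 0.855638 mol.
Mass of Fe = 0.855638 × 55.85 = 47.7874 g.

47.787 g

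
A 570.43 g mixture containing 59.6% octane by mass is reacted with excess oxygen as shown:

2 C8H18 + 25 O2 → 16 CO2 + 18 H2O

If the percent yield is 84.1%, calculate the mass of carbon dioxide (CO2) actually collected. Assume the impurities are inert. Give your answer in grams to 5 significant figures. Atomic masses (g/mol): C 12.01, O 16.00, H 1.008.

881.31 g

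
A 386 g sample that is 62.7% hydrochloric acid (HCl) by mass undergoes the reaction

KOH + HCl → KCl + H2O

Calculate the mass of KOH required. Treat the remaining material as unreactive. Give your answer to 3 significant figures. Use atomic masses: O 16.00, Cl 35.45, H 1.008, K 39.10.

372 g

Mass of pure HCl = 386 g × 0.627 = 242.0 g.
M(HCl) = 1.008 + 35.45 = 36.458 g/mol.
M(KOH) = 39.10 + 16.00 + 1.008 = 56.108 g/mol.
n(HCl) = 242.0 g / 36.458 g/mol = 6.638 mol.
From the equation the HCl:KOH mole ratio is 1:1, so n(KOH) = 6.638 × 1/1 = 6.638 mol.
Mass of KOH = 6.638 mol × 56.108 g/mol = 372.5 g.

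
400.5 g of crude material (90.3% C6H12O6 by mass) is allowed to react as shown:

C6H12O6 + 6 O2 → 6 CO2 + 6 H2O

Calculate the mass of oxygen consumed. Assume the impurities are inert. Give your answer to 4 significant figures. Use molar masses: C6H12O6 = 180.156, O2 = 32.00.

385.4 g

Mass of pure C6H12O6 = 400.5 g × 0.903 = 361.65 g.
n(C6H12O6) = 361.65 g / 180.156 g/mol = 2.0074 mol.
From the equation the C6H12O6:O2 mole ratio is 1:6, so n(O2) = 2.0074 × 6/1 = 12.045 mol.
Mass of O2 = 12.045 mol × 32.00 g/mol = 385.43 g.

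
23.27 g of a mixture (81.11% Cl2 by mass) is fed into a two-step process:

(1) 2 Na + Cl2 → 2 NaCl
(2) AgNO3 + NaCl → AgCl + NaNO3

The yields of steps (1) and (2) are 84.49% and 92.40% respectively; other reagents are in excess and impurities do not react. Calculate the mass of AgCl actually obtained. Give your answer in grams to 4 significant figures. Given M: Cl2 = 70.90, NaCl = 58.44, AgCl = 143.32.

59.57 g

Pure Cl2 = 23.27 × 0.8111 = 18.874 g.
n(Cl2) = 18.874 / 70.90 = 0.26621 mol.
Step 1 (Cl2:NaCl = 1:2): theoretical n(NaCl) = 0.53242 mol; at 84.49% yield, n(NaCl) = 0.44984 mol.
Step 2 (NaCl:AgCl = 1:1): theoretical n(AgCl) = 0.44984 mol, so theoretical mass = 0.44984 × 143.32 = 64.471 g.
At 92.40% yield, actual mass of AgCl = 64.471 × 0.9240 = 59.572 g.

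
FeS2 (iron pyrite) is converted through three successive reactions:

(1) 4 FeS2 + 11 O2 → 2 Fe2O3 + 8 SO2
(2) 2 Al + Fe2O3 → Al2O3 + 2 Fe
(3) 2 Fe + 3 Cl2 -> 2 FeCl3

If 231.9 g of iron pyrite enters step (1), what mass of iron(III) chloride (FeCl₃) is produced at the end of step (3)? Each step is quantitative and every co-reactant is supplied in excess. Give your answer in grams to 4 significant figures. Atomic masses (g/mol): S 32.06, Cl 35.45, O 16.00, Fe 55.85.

M(FeS2) = 55.85 + 2(32.06) = 119.97 g/mol.
M(FeCl3) = 55.85 + 3(35.45) = 162.20 g/mol.
n(FeS2) = 231.9 / 119.97 = 1.9330 mol.
Reaction (1): FeS2→Fe2O3 ratio 4:2 ⇒ n(Fe2O3) = 0.96649 mol.
Reaction (2): Fe2O3→Fe ratio 1:2 ⇒ n(Fe) = 1.9330 mol.
Reaction (3): Fe→FeCl3 ratio 2:2 ⇒ n(FeCl3) = 1.9330 mol.
Mass of FeCl3 = 1.9330 × 162.20 = 313.53 g.

313.5 g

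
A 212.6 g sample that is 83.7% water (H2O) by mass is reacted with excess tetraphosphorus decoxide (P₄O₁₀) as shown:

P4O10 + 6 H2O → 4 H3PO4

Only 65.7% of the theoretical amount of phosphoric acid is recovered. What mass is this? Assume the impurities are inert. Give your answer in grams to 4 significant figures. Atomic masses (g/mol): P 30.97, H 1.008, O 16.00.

Pure H2O available = 212.6 g × 0.837 = 177.95 g.
M(H2O) = 2(1.008) + 16.00 = 18.016 g/mol.
M(H3PO4) = 3(1.008) + 30.97 + 4(16.00) = 97.994 g/mol.
n(H2O) = 177.95 g / 18.016 g/mol = 9.8771 mol.
From the equation the H2O:H3PO4 mole ratio is 6:4, so n(H3PO4) = 9.8771 × 4/6 = 6.5847 mol.
Mass of H3PO4 = 6.5847 mol × 97.994 g/mol = 645.27 g.
Actual mass collected = 645.27 g × 0.657 = 423.94 g.

423.9 g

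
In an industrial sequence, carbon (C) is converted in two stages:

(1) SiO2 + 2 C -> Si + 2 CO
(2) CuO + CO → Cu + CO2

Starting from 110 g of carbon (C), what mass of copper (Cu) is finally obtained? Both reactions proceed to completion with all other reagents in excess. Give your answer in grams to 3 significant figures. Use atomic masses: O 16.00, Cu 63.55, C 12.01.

582 g

M(C) = 12.01 g/mol.
M(Cu) = 63.55 g/mol.
n(C) = 110.0 / 12.01 = 9.159 mol.
Step 1 gives a 2:2 ratio of C to CO, so n(CO) = 9.159 mol.
In step 2 the CO:Cu ratio is 1:1, so n(Cu) = 9.159 mol.
Mass of Cu = 9.159 × 63.55 = 582.1 g.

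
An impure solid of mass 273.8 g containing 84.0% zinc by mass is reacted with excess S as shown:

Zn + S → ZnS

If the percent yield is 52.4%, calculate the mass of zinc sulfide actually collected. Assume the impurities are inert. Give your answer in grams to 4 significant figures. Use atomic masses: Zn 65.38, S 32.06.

Pure Zn available = 273.8 g × 0.840 = 229.99 g.
M(Zn) = 65.38 g/mol.
M(ZnS) = 65.38 + 32.06 = 97.44 g/mol.
n(Zn) = 229.99 g / 65.38 g/mol = 3.5178 mol.
From the equation the Zn:ZnS mole ratio is 1:1, so n(ZnS) = 3.5178 × 1/1 = 3.5178 mol.
Mass of ZnS = 3.5178 mol × 97.44 g/mol = 342.77 g.
Actual mass collected = 342.77 g × 0.524 = 179.61 g.

179.6 g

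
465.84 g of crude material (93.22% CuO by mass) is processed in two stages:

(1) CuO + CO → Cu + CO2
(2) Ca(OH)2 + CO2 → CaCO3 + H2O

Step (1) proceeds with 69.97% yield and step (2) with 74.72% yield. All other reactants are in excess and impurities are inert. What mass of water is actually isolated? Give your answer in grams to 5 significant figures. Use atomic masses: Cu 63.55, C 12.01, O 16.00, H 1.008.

Pure CuO = 465.84 × 0.9322 = 434.256 g.
M(CuO) = 63.55 + 16.00 = 79.55 g/mol.
M(H2O) = 2(1.008) + 16.00 = 18.016 g/mol.
n(CuO) = 434.256 / 79.55 = 5.45891 mol.
Step 1 (CuO:CO2 = 1:1): theoretical n(CO2) = 5.45891 mol; at 69.97% yield, n(CO2) = 3.81960 mol.
Step 2 (CO2:H2O = 1:1): theoretical n(H2O) = 3.81960 mol, so theoretical mass = 3.81960 × 18.016 = 68.8139 g.
At 74.72% yield, actual mass of H2O = 68.8139 × 0.7472 = 51.4177 g.

51.418 g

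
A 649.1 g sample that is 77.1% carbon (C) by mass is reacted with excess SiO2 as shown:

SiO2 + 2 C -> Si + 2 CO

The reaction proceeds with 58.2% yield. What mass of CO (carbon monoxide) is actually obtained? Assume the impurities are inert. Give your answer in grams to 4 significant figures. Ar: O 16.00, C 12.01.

679.3 g

Pure C available = 649.1 g × 0.771 = 500.46 g.
M(C) = 12.01 g/mol.
M(CO) = 12.01 + 16.00 = 28.01 g/mol.
n(C) = 500.46 g / 12.01 g/mol = 41.670 mol.
From the equation the C:CO mole ratio is 2:2, so n(CO) = 41.670 × 2/2 = 41.670 mol.
Mass of CO = 41.670 mol × 28.01 g/mol = 1167.2 g.
Actual mass collected = 1167.2 g × 0.582 = 679.30 g.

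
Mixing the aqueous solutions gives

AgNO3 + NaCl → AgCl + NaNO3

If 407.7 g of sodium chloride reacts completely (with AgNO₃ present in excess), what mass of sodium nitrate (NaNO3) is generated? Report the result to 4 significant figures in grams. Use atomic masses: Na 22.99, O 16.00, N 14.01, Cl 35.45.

593.0 g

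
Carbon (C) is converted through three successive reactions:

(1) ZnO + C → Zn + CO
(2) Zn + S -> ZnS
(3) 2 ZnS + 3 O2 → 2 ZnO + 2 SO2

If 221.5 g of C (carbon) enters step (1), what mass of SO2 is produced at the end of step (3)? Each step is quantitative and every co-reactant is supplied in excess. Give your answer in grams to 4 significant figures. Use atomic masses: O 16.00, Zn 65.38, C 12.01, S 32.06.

1181 g

M(C) = 12.01 g/mol.
M(SO2) = 32.06 + 2(16.00) = 64.06 g/mol.
n(C) = 221.5 / 12.01 = 18.443 mol.
Reaction (1): C→Zn ratio 1:1 ⇒ n(Zn) = 18.443 mol.
Reaction (2): Zn→ZnS ratio 1:1 ⇒ n(ZnS) = 18.443 mol.
Reaction (3): ZnS→SO2 ratio 2:2 ⇒ n(SO2) = 18.443 mol.
Mass of SO2 = 18.443 × 64.06 = 1181.5 g.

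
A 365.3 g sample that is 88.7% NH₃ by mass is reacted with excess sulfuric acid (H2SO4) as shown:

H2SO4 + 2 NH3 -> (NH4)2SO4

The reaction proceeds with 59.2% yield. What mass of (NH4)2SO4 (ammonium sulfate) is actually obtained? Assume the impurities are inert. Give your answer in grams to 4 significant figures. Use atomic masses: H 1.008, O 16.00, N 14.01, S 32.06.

744.0 g

Pure NH3 available = 365.3 g × 0.887 = 324.02 g.
M(NH3) = 14.01 + 3(1.008) = 17.034 g/mol.
M((NH4)2SO4) = 2(14.01) + 8(1.008) + 32.06 + 4(16.00) = 132.144 g/mol.
n(NH3) = 324.02 g / 17.034 g/mol = 19.022 mol.
From the equation the NH3:(NH4)2SO4 mole ratio is 2:1, so n((NH4)2SO4) = 19.022 × 1/2 = 9.5110 mol.
Mass of (NH4)2SO4 = 9.5110 mol × 132.144 g/mol = 1256.8 g.
Actual mass collected = 1256.8 g × 0.592 = 744.04 g.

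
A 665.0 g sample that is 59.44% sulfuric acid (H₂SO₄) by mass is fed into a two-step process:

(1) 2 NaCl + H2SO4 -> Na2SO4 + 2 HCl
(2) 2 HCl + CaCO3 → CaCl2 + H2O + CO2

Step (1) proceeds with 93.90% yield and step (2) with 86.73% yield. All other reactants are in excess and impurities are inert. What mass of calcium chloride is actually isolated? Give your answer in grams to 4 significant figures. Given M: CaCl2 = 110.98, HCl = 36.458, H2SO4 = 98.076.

Pure H2SO4 = 665.0 × 0.5944 = 395.28 g.
n(H2SO4) = 395.28 / 98.076 = 4.0303 mol.
Step 1 (H2SO4:HCl = 1:2): theoretical n(HCl) = 8.0606 mol; at 93.90% yield, n(HCl) = 7.5689 mol.
Step 2 (HCl:CaCl2 = 2:1): theoretical n(CaCl2) = 3.7845 mol, so theoretical mass = 3.7845 × 110.98 = 420.00 g.
At 86.73% yield, actual mass of CaCl2 = 420.00 × 0.8673 = 364.26 g.

364.3 g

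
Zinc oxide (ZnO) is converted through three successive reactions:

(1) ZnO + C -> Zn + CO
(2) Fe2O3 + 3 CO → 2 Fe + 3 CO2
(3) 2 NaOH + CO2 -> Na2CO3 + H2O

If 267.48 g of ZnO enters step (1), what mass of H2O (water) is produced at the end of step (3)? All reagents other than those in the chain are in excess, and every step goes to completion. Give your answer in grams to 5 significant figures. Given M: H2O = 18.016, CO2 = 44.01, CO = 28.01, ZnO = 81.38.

59.215 g

n(ZnO) = 267.48 / 81.38 = 3.28680 mol.
Reaction (1): ZnO→CO ratio 1:1 ⇒ n(CO) = 3.28680 mol.
Reaction (2): CO→CO2 ratio 3:3 ⇒ n(CO2) = 3.28680 mol.
Reaction (3): CO2→H2O ratio 1:1 ⇒ n(H2O) = 3.28680 mol.
Mass of H2O = 3.28680 × 18.016 = 59.2150 g.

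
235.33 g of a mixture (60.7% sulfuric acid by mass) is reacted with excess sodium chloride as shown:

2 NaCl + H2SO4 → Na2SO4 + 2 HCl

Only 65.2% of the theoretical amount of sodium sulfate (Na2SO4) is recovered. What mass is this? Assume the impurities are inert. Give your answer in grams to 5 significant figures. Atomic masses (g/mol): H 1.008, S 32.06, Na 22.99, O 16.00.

Pure H2SO4 available = 235.33 g × 0.607 = 142.845 g.
M(H2SO4) = 2(1.008) + 32.06 + 4(16.00) = 98.076 g/mol.
M(Na2SO4) = 2(22.99) + 32.06 + 4(16.00) = 142.04 g/mol.
n(H2SO4) = 142.845 g / 98.076 g/mol = 1.45648 mol.
From the equation the H2SO4:Na2SO4 mole ratio is 1:1, so n(Na2SO4) = 1.45648 × 1/1 = 1.45648 mol.
Mass of Na2SO4 = 1.45648 mol × 142.04 g/mol = 206.878 g.
Actual mass collected = 206.878 g × 0.652 = 134.884 g.

134.88 g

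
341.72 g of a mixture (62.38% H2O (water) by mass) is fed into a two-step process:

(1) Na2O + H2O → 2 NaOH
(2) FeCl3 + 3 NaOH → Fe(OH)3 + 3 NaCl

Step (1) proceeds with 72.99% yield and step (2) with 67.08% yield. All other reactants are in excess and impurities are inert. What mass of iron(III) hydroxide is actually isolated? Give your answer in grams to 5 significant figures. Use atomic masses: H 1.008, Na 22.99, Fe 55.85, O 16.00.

Pure H2O = 341.72 × 0.6238 = 213.165 g.
M(H2O) = 2(1.008) + 16.00 = 18.016 g/mol.
M(Fe(OH)3) = 55.85 + 3(16.00) + 3(1.008) = 106.874 g/mol.
n(H2O) = 213.165 / 18.016 = 11.8320 mol.
Step 1 (H2O:NaOH = 1:2): theoretical n(NaOH) = 23.6640 mol; at 72.99% yield, n(NaOH) = 17.2723 mol.
Step 2 (NaOH:Fe(OH)3 = 3:1): theoretical n(Fe(OH)3) = 5.75744 mol, so theoretical mass = 5.75744 × 106.874 = 615.321 g.
At 67.08% yield, actual mass of Fe(OH)3 = 615.321 × 0.6708 = 412.757 g.

412.76 g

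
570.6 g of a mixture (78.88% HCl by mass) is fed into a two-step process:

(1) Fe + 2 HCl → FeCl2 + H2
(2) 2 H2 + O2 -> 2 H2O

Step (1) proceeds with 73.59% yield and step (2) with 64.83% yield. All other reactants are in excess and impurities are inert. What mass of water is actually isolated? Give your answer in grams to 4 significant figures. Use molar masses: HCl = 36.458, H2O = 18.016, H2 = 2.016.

53.06 g

Pure HCl = 570.6 × 0.7888 = 450.09 g.
n(HCl) = 450.09 / 36.458 = 12.345 mol.
Step 1 (HCl:H2 = 2:1): theoretical n(H2) = 6.1727 mol; at 73.59% yield, n(H2) = 4.5425 mol.
Step 2 (H2:H2O = 2:2): theoretical n(H2O) = 4.5425 mol, so theoretical mass = 4.5425 × 18.016 = 81.838 g.
At 64.83% yield, actual mass of H2O = 81.838 × 0.6483 = 53.055 g.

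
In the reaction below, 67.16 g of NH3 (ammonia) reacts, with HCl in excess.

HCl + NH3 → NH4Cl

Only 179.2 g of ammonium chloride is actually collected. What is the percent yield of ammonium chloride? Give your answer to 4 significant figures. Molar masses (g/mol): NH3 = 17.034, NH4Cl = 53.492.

n(NH3) = 67.160 g / 17.034 g/mol = 3.9427 mol.
From the equation the NH3:NH4Cl mole ratio is 1:1, so n(NH4Cl) = 3.9427 × 1/1 = 3.9427 mol.
Mass of NH4Cl = 3.9427 mol × 53.492 g/mol = 210.90 g.
This is the theoretical yield. Percent yield = 179.2 g / 210.90 g × 100% = 84.968%.

84.97 %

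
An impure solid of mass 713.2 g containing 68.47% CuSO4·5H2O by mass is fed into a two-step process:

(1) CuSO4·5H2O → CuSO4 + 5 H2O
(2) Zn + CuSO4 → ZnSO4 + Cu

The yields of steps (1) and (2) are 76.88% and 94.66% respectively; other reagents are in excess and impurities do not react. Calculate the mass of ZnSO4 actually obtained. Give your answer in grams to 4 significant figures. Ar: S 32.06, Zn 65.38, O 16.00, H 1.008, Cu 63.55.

Pure CuSO4·5H2O = 713.2 × 0.6847 = 488.33 g.
M(CuSO4·5H2O) = 63.55 + 32.06 + 9(16.00) + 10(1.008) = 249.69 g/mol.
M(ZnSO4) = 65.38 + 32.06 + 4(16.00) = 161.44 g/mol.
n(CuSO4·5H2O) = 488.33 / 249.69 = 1.9557 mol.
Step 1 (CuSO4·5H2O:CuSO4 = 1:1): theoretical n(CuSO4) = 1.9557 mol; at 76.88% yield, n(CuSO4) = 1.5036 mol.
Step 2 (CuSO4:ZnSO4 = 1:1): theoretical n(ZnSO4) = 1.5036 mol, so theoretical mass = 1.5036 × 161.44 = 242.74 g.
At 94.66% yield, actual mass of ZnSO4 = 242.74 × 0.9466 = 229.77 g.

229.8 g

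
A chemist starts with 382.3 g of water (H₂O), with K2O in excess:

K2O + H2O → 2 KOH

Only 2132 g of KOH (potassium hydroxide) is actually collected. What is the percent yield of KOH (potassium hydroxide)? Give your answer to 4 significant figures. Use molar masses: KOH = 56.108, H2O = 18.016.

n(H2O) = 382.30 g / 18.016 g/mol = 21.220 mol.
From the equation the H2O:KOH mole ratio is 1:2, so n(KOH) = 21.220 × 2/1 = 42.440 mol.
Mass of KOH = 42.440 mol × 56.108 g/mol = 2381.2 g.
This is the theoretical yield. Percent yield = 2132 g / 2381.2 g × 100% = 89.534%.

89.53 %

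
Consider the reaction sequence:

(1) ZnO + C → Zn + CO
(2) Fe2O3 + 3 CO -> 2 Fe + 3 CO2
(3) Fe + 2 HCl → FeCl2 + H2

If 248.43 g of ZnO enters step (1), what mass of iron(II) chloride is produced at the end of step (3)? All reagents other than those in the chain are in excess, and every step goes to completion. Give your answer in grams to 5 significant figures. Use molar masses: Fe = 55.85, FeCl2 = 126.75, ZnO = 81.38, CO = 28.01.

n(ZnO) = 248.43 / 81.38 = 3.05272 mol.
Reaction (1): ZnO→CO ratio 1:1 ⇒ n(CO) = 3.05272 mol.
Reaction (2): CO→Fe ratio 3:2 ⇒ n(Fe) = 2.03514 mol.
Reaction (3): Fe→FeCl2 ratio 1:1 ⇒ n(FeCl2) = 2.03514 mol.
Mass of FeCl2 = 2.03514 × 126.75 = 257.954 g.

257.95 g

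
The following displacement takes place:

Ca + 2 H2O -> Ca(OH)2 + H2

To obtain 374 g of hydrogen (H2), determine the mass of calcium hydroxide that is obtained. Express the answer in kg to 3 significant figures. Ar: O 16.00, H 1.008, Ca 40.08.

13.7 kg

M(H2) = 2(1.008) = 2.016 g/mol.
M(Ca(OH)2) = 40.08 + 2(16.00) + 2(1.008) = 74.096 g/mol.
n(H2) = 374.0 g / 2.016 g/mol = 185.5 mol.
From the equation the H2:Ca(OH)2 mole ratio is 1:1, so n(Ca(OH)2) = 185.5 × 1/1 = 185.5 mol.
Mass of Ca(OH)2 = 185.5 mol × 74.096 g/mol = 13750 g.
Converting to kg: 13750 g = 13.7 kg.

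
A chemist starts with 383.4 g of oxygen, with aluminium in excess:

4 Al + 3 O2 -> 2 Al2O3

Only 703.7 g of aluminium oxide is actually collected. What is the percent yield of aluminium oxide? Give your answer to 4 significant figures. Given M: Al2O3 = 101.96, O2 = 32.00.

86.41 %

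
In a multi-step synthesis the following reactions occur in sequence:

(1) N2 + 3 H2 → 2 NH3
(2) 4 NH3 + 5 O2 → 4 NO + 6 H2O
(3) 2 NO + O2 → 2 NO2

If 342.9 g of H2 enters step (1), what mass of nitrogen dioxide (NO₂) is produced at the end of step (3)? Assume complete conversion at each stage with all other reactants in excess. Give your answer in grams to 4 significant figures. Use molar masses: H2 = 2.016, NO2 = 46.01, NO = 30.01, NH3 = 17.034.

5217 g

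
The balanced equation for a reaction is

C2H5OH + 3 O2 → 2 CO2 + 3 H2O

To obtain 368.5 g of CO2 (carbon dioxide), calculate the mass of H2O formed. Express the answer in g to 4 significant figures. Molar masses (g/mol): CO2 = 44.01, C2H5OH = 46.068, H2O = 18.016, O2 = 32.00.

226.3 g

n(CO2) = 368.50 g / 44.01 g/mol = 8.3731 mol.
From the equation the CO2:H2O mole ratio is 2:3, so n(H2O) = 8.3731 × 3/2 = 12.560 mol.
Mass of H2O = 12.560 mol × 18.016 g/mol = 226.27 g.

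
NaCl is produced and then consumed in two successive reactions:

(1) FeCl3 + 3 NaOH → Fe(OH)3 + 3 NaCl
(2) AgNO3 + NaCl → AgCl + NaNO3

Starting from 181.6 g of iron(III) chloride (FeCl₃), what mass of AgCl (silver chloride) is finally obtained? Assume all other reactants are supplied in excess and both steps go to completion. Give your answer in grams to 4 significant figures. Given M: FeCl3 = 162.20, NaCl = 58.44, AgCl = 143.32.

481.4 g

n(FeCl3) = 181.60 / 162.20 = 1.1196 mol.
Step 1 gives a 1:3 ratio of FeCl3 to NaCl, so n(NaCl) = 3.3588 mol.
In step 2 the NaCl:AgCl ratio is 1:1, so n(AgCl) = 3.3588 mol.
Mass of AgCl = 3.3588 × 143.32 = 481.39 g.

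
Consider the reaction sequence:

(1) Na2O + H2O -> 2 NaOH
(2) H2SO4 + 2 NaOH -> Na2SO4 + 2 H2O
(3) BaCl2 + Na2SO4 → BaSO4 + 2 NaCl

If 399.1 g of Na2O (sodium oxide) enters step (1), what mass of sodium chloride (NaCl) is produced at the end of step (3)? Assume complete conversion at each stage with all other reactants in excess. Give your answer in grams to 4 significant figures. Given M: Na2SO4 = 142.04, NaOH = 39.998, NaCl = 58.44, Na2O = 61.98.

752.6 g

n(Na2O) = 399.1 / 61.98 = 6.4392 mol.
Reaction (1): Na2O→NaOH ratio 1:2 ⇒ n(NaOH) = 12.878 mol.
Reaction (2): NaOH→Na2SO4 ratio 2:1 ⇒ n(Na2SO4) = 6.4392 mol.
Reaction (3): Na2SO4→NaCl ratio 1:2 ⇒ n(NaCl) = 12.878 mol.
Mass of NaCl = 12.878 × 58.44 = 752.61 g.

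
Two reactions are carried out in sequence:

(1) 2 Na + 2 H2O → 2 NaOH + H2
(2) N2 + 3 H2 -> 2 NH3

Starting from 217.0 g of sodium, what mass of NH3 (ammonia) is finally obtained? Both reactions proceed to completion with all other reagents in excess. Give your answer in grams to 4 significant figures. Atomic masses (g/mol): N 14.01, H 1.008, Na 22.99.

53.59 g

M(Na) = 22.99 g/mol.
M(NH3) = 14.01 + 3(1.008) = 17.034 g/mol.
n(Na) = 217.00 / 22.99 = 9.4389 mol.
Step 1 gives a 2:1 ratio of Na to H2, so n(H2) = 4.7194 mol.
In step 2 the H2:NH3 ratio is 3:2, so n(NH3) = 3.1463 mol.
Mass of NH3 = 3.1463 × 17.034 = 53.594 g.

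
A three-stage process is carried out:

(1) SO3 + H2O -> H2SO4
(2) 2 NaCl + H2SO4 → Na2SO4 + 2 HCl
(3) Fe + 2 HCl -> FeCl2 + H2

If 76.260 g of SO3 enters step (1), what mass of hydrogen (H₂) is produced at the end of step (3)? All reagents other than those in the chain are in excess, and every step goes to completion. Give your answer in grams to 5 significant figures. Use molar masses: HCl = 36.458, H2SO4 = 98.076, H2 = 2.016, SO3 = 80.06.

n(SO3) = 76.260 / 80.06 = 0.952536 mol.
Reaction (1): SO3→H2SO4 ratio 1:1 ⇒ n(H2SO4) = 0.952536 mol.
Reaction (2): H2SO4→HCl ratio 1:2 ⇒ n(HCl) = 1.90507 mol.
Reaction (3): HCl→H2 ratio 2:1 ⇒ n(H2) = 0.952536 mol.
Mass of H2 = 0.952536 × 2.016 = 1.92031 g.

1.9203 g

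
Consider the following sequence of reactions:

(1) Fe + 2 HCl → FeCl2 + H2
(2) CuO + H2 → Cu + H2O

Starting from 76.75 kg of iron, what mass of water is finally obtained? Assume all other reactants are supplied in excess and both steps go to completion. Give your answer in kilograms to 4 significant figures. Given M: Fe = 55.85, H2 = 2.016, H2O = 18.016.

76.75 kg = 76750 g.
n(Fe) = 76750 / 55.85 = 1374.2 mol.
Step 1 gives a 1:1 ratio of Fe to H2, so n(H2) = 1374.2 mol.
In step 2 the H2:H2O ratio is 1:1, so n(H2O) = 1374.2 mol.
Mass of H2O = 1374.2 × 18.016 = 24758 g = 24.76 kg.

24.76 kg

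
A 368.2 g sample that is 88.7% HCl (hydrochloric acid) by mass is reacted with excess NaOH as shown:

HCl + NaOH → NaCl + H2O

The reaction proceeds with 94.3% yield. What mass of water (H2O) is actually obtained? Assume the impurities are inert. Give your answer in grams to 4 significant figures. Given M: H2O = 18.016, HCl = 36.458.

Pure HCl available = 368.2 g × 0.887 = 326.59 g.
n(HCl) = 326.59 g / 36.458 g/mol = 8.9581 mol.
From the equation the HCl:H2O mole ratio is 1:1, so n(H2O) = 8.9581 × 1/1 = 8.9581 mol.
Mass of H2O = 8.9581 mol × 18.016 g/mol = 161.39 g.
Actual mass collected = 161.39 g × 0.943 = 152.19 g.

152.2 g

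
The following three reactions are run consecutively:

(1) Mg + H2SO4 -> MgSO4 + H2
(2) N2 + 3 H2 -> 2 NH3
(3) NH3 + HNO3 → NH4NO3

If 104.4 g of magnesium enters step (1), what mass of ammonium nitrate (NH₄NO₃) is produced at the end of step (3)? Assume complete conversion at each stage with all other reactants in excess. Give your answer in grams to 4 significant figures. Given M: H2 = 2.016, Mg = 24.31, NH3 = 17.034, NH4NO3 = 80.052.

229.2 g

n(Mg) = 104.4 / 24.31 = 4.2945 mol.
Reaction (1): Mg→H2 ratio 1:1 ⇒ n(H2) = 4.2945 mol.
Reaction (2): H2→NH3 ratio 3:2 ⇒ n(NH3) = 2.8630 mol.
Reaction (3): NH3→NH4NO3 ratio 1:1 ⇒ n(NH4NO3) = 2.8630 mol.
Mass of NH4NO3 = 2.8630 × 80.052 = 229.19 g.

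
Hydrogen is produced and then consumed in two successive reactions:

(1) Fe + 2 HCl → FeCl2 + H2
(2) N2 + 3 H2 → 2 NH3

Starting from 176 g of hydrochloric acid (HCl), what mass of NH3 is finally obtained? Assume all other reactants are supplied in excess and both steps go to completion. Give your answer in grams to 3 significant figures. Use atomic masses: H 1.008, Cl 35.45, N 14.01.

M(HCl) = 1.008 + 35.45 = 36.458 g/mol.
M(NH3) = 14.01 + 3(1.008) = 17.034 g/mol.
n(HCl) = 176.0 / 36.458 = 4.827 mol.
Step 1 gives a 2:1 ratio of HCl to H2, so n(H2) = 2.414 mol.
In step 2 the H2:NH3 ratio is 3:2, so n(NH3) = 1.609 mol.
Mass of NH3 = 1.609 × 17.034 = 27.41 g.

27.4 g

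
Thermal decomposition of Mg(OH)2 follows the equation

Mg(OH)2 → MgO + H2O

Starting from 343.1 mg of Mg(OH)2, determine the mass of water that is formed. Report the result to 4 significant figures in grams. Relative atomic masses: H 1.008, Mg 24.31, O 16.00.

M(Mg(OH)2) = 24.31 + 2(16.00) + 2(1.008) = 58.326 g/mol.
M(H2O) = 2(1.008) + 16.00 = 18.016 g/mol.
Convert: 343.1 mg = 0.34310 g.
n(Mg(OH)2) = 0.34310 g / 58.326 g/mol = 0.0058825 mol.
From the equation the Mg(OH)2:H2O mole ratio is 1:1, so n(H2O) = 0.0058825 × 1/1 = 0.0058825 mol.
Mass of H2O = 0.0058825 mol × 18.016 g/mol = 0.10598 g.

0.1060 g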